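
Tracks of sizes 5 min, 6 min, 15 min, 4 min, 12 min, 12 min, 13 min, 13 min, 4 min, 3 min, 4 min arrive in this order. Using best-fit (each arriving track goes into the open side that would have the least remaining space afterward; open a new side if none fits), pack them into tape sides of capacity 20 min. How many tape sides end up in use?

  5 → side 1 (new)  [load 5/20]
  6 → side 1  [load 11/20]
  15 → side 2 (new)  [load 15/20]
  4 → side 2  [load 19/20]
  12 → side 3 (new)  [load 12/20]
  12 → side 4 (new)  [load 12/20]
  13 → side 5 (new)  [load 13/20]
  13 → side 6 (new)  [load 13/20]
  4 → side 5  [load 17/20]
  3 → side 5  [load 20/20]
  4 → side 6  [load 17/20]
6 tape sides opened.

6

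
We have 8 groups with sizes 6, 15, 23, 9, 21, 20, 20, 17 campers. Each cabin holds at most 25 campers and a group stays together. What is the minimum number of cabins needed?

Total = 23 + 21 + 20 + 20 + 17 + 15 + 9 + 6 = 131 campers.
Lower bound: ⌈131/25⌉ = 6 cabins.
A packing using 6 cabins:
  cabin 1: 23 = 23
  cabin 2: 21 = 21
  cabin 3: 20 = 20
  cabin 4: 20 = 20
  cabin 5: 17 + 6 = 23
  cabin 6: 15 + 9 = 24
This matches the lower bound, so 6 is optimal.

6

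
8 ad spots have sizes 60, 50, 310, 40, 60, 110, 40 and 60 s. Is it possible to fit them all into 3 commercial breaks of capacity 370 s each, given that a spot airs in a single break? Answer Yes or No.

Yes

A valid assignment using 2 commercial breaks:
  break 1: 310 + 60 = 370
  break 2: 110 + 60 + 60 + 50 + 40 + 40 = 360
That uses only 2 ≤ 3, so 3 commercial breaks are enough.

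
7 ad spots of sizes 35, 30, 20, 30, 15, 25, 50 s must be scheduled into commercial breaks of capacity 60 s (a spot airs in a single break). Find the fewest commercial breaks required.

4

Total = 50 + 35 + 30 + 30 + 25 + 20 + 15 = 205 s.
Lower bound: ⌈205/60⌉ = 4 commercial breaks.
A packing using 4 commercial breaks:
  break 1: 50 = 50
  break 2: 35 + 25 = 60
  break 3: 30 + 30 = 60
  break 4: 20 + 15 = 35
This matches the lower bound, so 4 is optimal.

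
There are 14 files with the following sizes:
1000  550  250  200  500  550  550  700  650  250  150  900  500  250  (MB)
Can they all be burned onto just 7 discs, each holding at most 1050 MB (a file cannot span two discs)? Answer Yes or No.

A valid assignment using 7 discs:
  disc 1: 1000 = 1000
  disc 2: 900 + 150 = 1050
  disc 3: 700 + 250 = 950
  disc 4: 650 + 250 = 900
  disc 5: 550 + 500 = 1050
  disc 6: 550 + 500 = 1050
  disc 7: 550 + 250 + 200 = 1000
Every load is within 1050 MB, so 7 discs suffice.

Yes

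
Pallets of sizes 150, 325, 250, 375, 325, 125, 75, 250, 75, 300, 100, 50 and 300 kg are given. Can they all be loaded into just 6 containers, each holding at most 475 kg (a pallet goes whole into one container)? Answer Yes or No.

No

Total = 2700 kg; ⌈2700/475⌉ = 6.
7 pallets each exceed half the capacity and cannot share a container, forcing at least 7 containers.
At least 7 containers are required, but only 6 are allowed.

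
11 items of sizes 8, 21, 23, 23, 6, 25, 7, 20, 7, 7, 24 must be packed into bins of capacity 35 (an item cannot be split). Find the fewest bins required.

6

Total = 25 + 24 + 23 + 23 + 21 + 20 + 8 + 7 + 7 + 7 + 6 = 171.
Lower bound: ⌈171/35⌉ = 5 bins.
Also, 6 items each exceed 35/2, and no two of those can share a bin, so at least 6 bins are needed.
A packing using 6 bins:
  bin 1: 25 + 8 = 33
  bin 2: 24 + 7 = 31
  bin 3: 23 + 7 = 30
  bin 4: 23 + 7 = 30
  bin 5: 21 + 6 = 27
  bin 6: 20 = 20
This matches the lower bound, so 6 is optimal.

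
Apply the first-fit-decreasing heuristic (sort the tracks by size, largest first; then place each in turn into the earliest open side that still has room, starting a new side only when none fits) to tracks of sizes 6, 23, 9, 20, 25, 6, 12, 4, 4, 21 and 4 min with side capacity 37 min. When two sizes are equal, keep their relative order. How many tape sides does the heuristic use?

4

Sorted descending: 25, 23, 21, 20, 12, 9, 6, 6, 4, 4, 4.
  25 → side 1 (new)  [load 25/37]
  23 → side 2 (new)  [load 23/37]
  21 → side 3 (new)  [load 21/37]
  20 → side 4 (new)  [load 20/37]
  12 → side 1  [load 37/37]
  9 → side 2  [load 32/37]
  6 → side 3  [load 27/37]
  6 → side 3  [load 33/37]
  4 → side 2  [load 36/37]
  4 → side 3  [load 37/37]
  4 → side 4  [load 24/37]
4 tape sides opened.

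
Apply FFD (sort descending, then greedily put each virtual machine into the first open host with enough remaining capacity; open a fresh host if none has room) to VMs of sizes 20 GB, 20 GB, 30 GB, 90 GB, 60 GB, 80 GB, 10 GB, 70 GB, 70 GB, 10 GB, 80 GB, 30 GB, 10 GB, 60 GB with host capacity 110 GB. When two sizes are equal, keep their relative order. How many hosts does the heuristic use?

Sorted descending: 90, 80, 80, 70, 70, 60, 60, 30, 30, 20, 20, 10, 10, 10.
  90 → host 1 (new)  [load 90/110]
  80 → host 2 (new)  [load 80/110]
  80 → host 3 (new)  [load 80/110]
  70 → host 4 (new)  [load 70/110]
  70 → host 5 (new)  [load 70/110]
  60 → host 6 (new)  [load 60/110]
  60 → host 7 (new)  [load 60/110]
  30 → host 2  [load 110/110]
  30 → host 3  [load 110/110]
  20 → host 1  [load 110/110]
  20 → host 4  [load 90/110]
  10 → host 4  [load 100/110]
  10 → host 4  [load 110/110]
  10 → host 5  [load 80/110]
7 hosts opened.

7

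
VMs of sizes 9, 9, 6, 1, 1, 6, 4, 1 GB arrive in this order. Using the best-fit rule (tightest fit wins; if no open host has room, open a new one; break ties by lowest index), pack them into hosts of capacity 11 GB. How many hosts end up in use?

  9 → host 1 (new)  [load 9/11]
  9 → host 2 (new)  [load 9/11]
  6 → host 3 (new)  [load 6/11]
  1 → host 1  [load 10/11]
  1 → host 1  [load 11/11]
  6 → host 4 (new)  [load 6/11]
  4 → host 3  [load 10/11]
  1 → host 3  [load 11/11]
4 hosts opened.

4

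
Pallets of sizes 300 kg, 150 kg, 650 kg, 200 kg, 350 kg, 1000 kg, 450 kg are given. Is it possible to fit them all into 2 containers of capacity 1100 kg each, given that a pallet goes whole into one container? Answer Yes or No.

Total = 3100 kg; ⌈3100/1100⌉ = 3.
At least 3 containers are required, but only 2 are allowed.

No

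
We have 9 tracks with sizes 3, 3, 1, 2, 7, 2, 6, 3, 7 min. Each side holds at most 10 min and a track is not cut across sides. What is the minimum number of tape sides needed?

4

Total = 7 + 7 + 6 + 3 + 3 + 3 + 2 + 2 + 1 = 34 min.
Lower bound: ⌈34/10⌉ = 4 tape sides.
A packing using 4 tape sides:
  side 1: 7 + 3 = 10
  side 2: 7 + 3 = 10
  side 3: 6 + 3 + 1 = 10
  side 4: 2 + 2 = 4
This matches the lower bound, so 4 is optimal.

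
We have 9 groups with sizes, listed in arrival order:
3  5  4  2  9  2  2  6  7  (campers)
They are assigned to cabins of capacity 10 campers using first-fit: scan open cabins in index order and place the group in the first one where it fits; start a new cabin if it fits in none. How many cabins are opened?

  3 → cabin 1 (new)  [load 3/10]
  5 → cabin 1  [load 8/10]
  4 → cabin 2 (new)  [load 4/10]
  2 → cabin 1  [load 10/10]
  9 → cabin 3 (new)  [load 9/10]
  2 → cabin 2  [load 6/10]
  2 → cabin 2  [load 8/10]
  6 → cabin 4 (new)  [load 6/10]
  7 → cabin 5 (new)  [load 7/10]
5 cabins opened.

5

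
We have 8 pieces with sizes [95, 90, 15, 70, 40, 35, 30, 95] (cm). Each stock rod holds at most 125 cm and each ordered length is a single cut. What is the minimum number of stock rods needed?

Total = 95 + 95 + 90 + 70 + 40 + 35 + 30 + 15 = 470 cm.
Lower bound: ⌈470/125⌉ = 4 stock rods.
A packing using 4 stock rods:
  stock rod 1: 95 + 30 = 125
  stock rod 2: 95 + 15 = 110
  stock rod 3: 90 + 35 = 125
  stock rod 4: 70 + 40 = 110
This matches the lower bound, so 4 is optimal.

4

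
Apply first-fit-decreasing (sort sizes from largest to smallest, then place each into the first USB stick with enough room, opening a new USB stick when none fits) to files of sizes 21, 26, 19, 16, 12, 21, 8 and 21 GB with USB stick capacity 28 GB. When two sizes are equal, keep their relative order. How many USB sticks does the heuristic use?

Sorted descending: 26, 21, 21, 21, 19, 16, 12, 8.
  26 → USB stick 1 (new)  [load 26/28]
  21 → USB stick 2 (new)  [load 21/28]
  21 → USB stick 3 (new)  [load 21/28]
  21 → USB stick 4 (new)  [load 21/28]
  19 → USB stick 5 (new)  [load 19/28]
  16 → USB stick 6 (new)  [load 16/28]
  12 → USB stick 6  [load 28/28]
  8 → USB stick 5  [load 27/28]
6 USB sticks opened.

6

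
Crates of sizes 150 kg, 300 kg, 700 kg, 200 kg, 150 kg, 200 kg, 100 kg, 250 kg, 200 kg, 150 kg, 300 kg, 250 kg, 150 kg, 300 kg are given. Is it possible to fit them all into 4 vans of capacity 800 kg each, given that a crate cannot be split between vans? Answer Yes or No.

No

Total = 3400 kg; ⌈3400/800⌉ = 5.
At least 5 vans are required, but only 4 are allowed.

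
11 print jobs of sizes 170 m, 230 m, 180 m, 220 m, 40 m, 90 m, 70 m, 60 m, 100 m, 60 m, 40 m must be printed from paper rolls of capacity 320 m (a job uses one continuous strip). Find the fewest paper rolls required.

Total = 230 + 220 + 180 + 170 + 100 + 90 + 70 + 60 + 60 + 40 + 40 = 1260 m.
Lower bound: ⌈1260/320⌉ = 4 paper rolls.
A packing using 4 paper rolls:
  roll 1: 230 + 90 = 320
  roll 2: 220 + 100 = 320
  roll 3: 180 + 70 + 60 = 310
  roll 4: 170 + 60 + 40 + 40 = 310
This matches the lower bound, so 4 is optimal.

4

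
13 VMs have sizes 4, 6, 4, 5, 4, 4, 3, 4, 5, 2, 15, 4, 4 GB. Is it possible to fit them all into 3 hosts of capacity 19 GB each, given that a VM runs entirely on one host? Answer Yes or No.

Total = 64 GB; ⌈64/19⌉ = 4.
At least 4 hosts are required, but only 3 are allowed.

No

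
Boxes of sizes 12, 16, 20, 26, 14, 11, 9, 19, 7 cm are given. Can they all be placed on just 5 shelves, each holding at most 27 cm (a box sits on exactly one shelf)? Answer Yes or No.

Total = 134 cm; ⌈134/27⌉ = 5.
The bound of 5 does not rule out 5, but exhaustive search shows no assignment into 5 shelves of capacity 27 cm exists — the minimum is 6.

No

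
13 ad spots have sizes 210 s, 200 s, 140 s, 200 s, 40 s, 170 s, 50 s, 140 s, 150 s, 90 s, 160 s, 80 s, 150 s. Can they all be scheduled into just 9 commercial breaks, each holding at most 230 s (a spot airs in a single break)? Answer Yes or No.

A valid assignment using 9 commercial breaks:
  break 1: 210 = 210
  break 2: 200 = 200
  break 3: 200 = 200
  break 4: 170 + 50 = 220
  break 5: 160 + 40 = 200
  break 6: 150 + 80 = 230
  break 7: 150 = 150
  break 8: 140 + 90 = 230
  break 9: 140 = 140
Every load is within 230 s, so 9 commercial breaks suffice.

Yes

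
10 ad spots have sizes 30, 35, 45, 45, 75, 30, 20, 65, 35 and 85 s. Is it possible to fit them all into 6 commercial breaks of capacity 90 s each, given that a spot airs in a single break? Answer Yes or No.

Yes

A valid assignment using 6 commercial breaks:
  break 1: 85 = 85
  break 2: 75 = 75
  break 3: 65 + 20 = 85
  break 4: 45 + 45 = 90
  break 5: 35 + 35 = 70
  break 6: 30 + 30 = 60
Every load is within 90 s, so 6 commercial breaks suffice.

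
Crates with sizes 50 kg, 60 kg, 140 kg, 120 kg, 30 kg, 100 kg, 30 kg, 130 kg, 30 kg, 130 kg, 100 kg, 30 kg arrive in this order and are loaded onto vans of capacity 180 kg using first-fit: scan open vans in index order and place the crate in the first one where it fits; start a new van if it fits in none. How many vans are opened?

7

  50 → van 1 (new)  [load 50/180]
  60 → van 1  [load 110/180]
  140 → van 2 (new)  [load 140/180]
  120 → van 3 (new)  [load 120/180]
  30 → van 1  [load 140/180]
  100 → van 4 (new)  [load 100/180]
  30 → van 1  [load 170/180]
  130 → van 5 (new)  [load 130/180]
  30 → van 2  [load 170/180]
  130 → van 6 (new)  [load 130/180]
  100 → van 7 (new)  [load 100/180]
  30 → van 3  [load 150/180]
7 vans opened.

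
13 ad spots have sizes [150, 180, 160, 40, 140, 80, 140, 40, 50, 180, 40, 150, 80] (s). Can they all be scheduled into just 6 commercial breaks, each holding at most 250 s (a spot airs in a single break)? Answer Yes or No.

Total = 1430 s; ⌈1430/250⌉ = 6.
7 ad spots each exceed half the capacity and cannot share a break, forcing at least 7 commercial breaks.
At least 7 commercial breaks are required, but only 6 are allowed.

No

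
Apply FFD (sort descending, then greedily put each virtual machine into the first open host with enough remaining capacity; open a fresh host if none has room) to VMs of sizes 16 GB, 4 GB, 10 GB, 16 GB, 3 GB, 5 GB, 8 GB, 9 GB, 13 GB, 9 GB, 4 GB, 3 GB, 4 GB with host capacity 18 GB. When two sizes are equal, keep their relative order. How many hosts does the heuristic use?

Sorted descending: 16, 16, 13, 10, 9, 9, 8, 5, 4, 4, 4, 3, 3.
  16 → host 1 (new)  [load 16/18]
  16 → host 2 (new)  [load 16/18]
  13 → host 3 (new)  [load 13/18]
  10 → host 4 (new)  [load 10/18]
  9 → host 5 (new)  [load 9/18]
  9 → host 5  [load 18/18]
  8 → host 4  [load 18/18]
  5 → host 3  [load 18/18]
  4 → host 6 (new)  [load 4/18]
  4 → host 6  [load 8/18]
  4 → host 6  [load 12/18]
  3 → host 6  [load 15/18]
  3 → host 6  [load 18/18]
6 hosts opened.

6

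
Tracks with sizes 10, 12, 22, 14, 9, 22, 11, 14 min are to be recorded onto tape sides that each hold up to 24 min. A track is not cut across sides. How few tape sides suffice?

Total = 22 + 22 + 14 + 14 + 12 + 11 + 10 + 9 = 114 min.
Lower bound: ⌈114/24⌉ = 5 tape sides.
A packing using 5 tape sides:
  side 1: 22 = 22
  side 2: 22 = 22
  side 3: 14 + 10 = 24
  side 4: 14 + 9 = 23
  side 5: 12 + 11 = 23
This matches the lower bound, so 5 is optimal.

5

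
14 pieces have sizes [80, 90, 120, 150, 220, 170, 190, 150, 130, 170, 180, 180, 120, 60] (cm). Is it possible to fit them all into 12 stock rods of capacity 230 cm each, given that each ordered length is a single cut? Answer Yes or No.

A valid assignment using 11 stock rods:
  stock rod 1: 220 = 220
  stock rod 2: 190 = 190
  stock rod 3: 180 = 180
  stock rod 4: 180 = 180
  stock rod 5: 170 + 60 = 230
  stock rod 6: 170 = 170
  stock rod 7: 150 + 80 = 230
  stock rod 8: 150 = 150
  stock rod 9: 130 + 90 = 220
  stock rod 10: 120 = 120
  stock rod 11: 120 = 120
That uses only 11 ≤ 12, so 12 stock rods are enough.

Yes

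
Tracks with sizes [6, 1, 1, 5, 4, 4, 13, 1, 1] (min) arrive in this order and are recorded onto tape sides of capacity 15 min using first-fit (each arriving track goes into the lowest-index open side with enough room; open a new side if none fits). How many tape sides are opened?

  6 → side 1 (new)  [load 6/15]
  1 → side 1  [load 7/15]
  1 → side 1  [load 8/15]
  5 → side 1  [load 13/15]
  4 → side 2 (new)  [load 4/15]
  4 → side 2  [load 8/15]
  13 → side 3 (new)  [load 13/15]
  1 → side 1  [load 14/15]
  1 → side 1  [load 15/15]
3 tape sides opened.

3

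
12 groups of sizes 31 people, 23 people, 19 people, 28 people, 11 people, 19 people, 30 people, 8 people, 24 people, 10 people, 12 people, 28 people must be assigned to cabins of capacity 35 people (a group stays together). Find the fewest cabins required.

Total = 31 + 30 + 28 + 28 + 24 + 23 + 19 + 19 + 12 + 11 + 10 + 8 = 243 people.
Lower bound: ⌈243/35⌉ = 7 cabins.
Also, 8 groups each exceed 35/2 people, and no two of those can share a cabin, so at least 8 cabins are needed.
A packing using 8 cabins:
  cabin 1: 31 = 31
  cabin 2: 30 = 30
  cabin 3: 28 = 28
  cabin 4: 28 = 28
  cabin 5: 24 + 11 = 35
  cabin 6: 23 + 12 = 35
  cabin 7: 19 + 10 = 29
  cabin 8: 19 + 8 = 27
This matches the lower bound, so 8 is optimal.

8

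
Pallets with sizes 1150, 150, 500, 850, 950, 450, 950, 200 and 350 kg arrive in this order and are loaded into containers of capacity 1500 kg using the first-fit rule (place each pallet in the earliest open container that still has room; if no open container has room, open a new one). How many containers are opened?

  1150 → container 1 (new)  [load 1150/1500]
  150 → container 1  [load 1300/1500]
  500 → container 2 (new)  [load 500/1500]
  850 → container 2  [load 1350/1500]
  950 → container 3 (new)  [load 950/1500]
  450 → container 3  [load 1400/1500]
  950 → container 4 (new)  [load 950/1500]
  200 → container 1  [load 1500/1500]
  350 → container 4  [load 1300/1500]
4 containers opened.

4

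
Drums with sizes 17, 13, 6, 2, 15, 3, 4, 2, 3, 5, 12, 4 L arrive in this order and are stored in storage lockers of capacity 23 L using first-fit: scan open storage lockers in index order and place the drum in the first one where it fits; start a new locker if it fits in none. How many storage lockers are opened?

4

  17 → locker 1 (new)  [load 17/23]
  13 → locker 2 (new)  [load 13/23]
  6 → locker 1  [load 23/23]
  2 → locker 2  [load 15/23]
  15 → locker 3 (new)  [load 15/23]
  3 → locker 2  [load 18/23]
  4 → locker 2  [load 22/23]
  2 → locker 3  [load 17/23]
  3 → locker 3  [load 20/23]
  5 → locker 4 (new)  [load 5/23]
  12 → locker 4  [load 17/23]
  4 → locker 4  [load 21/23]
4 storage lockers opened.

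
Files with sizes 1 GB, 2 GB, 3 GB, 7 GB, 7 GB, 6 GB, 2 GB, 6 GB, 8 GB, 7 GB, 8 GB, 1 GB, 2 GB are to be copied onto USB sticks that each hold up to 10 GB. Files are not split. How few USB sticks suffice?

Total = 8 + 8 + 7 + 7 + 7 + 6 + 6 + 3 + 2 + 2 + 2 + 1 + 1 = 60 GB.
Lower bound: ⌈60/10⌉ = 6 USB sticks.
Also, 7 files each exceed 5 GB, and no two of those can share a USB stick, so at least 7 USB sticks are needed.
A packing using 7 USB sticks:
  USB stick 1: 8 + 2 = 10
  USB stick 2: 8 + 2 = 10
  USB stick 3: 7 + 3 = 10
  USB stick 4: 7 + 2 + 1 = 10
  USB stick 5: 7 + 1 = 8
  USB stick 6: 6 = 6
  USB stick 7: 6 = 6
This matches the lower bound, so 7 is optimal.

7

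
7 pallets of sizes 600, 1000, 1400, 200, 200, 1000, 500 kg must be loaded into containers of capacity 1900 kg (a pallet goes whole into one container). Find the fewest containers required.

3

Total = 1400 + 1000 + 1000 + 600 + 500 + 200 + 200 = 4900 kg.
Lower bound: ⌈4900/1900⌉ = 3 containers.
A packing using 3 containers:
  container 1: 1400 + 500 = 1900
  container 2: 1000 + 600 + 200 = 1800
  container 3: 1000 + 200 = 1200
This matches the lower bound, so 3 is optimal.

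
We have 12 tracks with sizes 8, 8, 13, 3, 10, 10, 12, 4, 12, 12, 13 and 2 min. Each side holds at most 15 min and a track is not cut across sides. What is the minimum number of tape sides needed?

9

Total = 13 + 13 + 12 + 12 + 12 + 10 + 10 + 8 + 8 + 4 + 3 + 2 = 107 min.
Lower bound: ⌈107/15⌉ = 8 tape sides.
Also, 9 tracks each exceed 15/2 min, and no two of those can share a side, so at least 9 tape sides are needed.
A packing using 9 tape sides:
  side 1: 13 + 2 = 15
  side 2: 13 = 13
  side 3: 12 + 3 = 15
  side 4: 12 = 12
  side 5: 12 = 12
  side 6: 10 + 4 = 14
  side 7: 10 = 10
  side 8: 8 = 8
  side 9: 8 = 8
This matches the lower bound, so 9 is optimal.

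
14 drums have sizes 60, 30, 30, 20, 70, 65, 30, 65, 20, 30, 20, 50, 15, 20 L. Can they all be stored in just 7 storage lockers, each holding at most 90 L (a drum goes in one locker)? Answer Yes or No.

Yes

A valid assignment using 6 storage lockers:
  locker 1: 70 + 20 = 90
  locker 2: 65 + 20 = 85
  locker 3: 65 + 20 = 85
  locker 4: 60 + 30 = 90
  locker 5: 50 + 20 + 15 = 85
  locker 6: 30 + 30 + 30 = 90
That uses only 6 ≤ 7, so 7 storage lockers are enough.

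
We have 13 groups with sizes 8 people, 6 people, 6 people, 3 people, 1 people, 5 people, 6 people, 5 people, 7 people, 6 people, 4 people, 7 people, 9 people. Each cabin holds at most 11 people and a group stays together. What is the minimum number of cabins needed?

Total = 9 + 8 + 7 + 7 + 6 + 6 + 6 + 6 + 5 + 5 + 4 + 3 + 1 = 73 people.
Lower bound: ⌈73/11⌉ = 7 cabins.
Also, 8 groups each exceed 11/2 people, and no two of those can share a cabin, so at least 8 cabins are needed.
A packing using 8 cabins:
  cabin 1: 9 + 1 = 10
  cabin 2: 8 + 3 = 11
  cabin 3: 7 + 4 = 11
  cabin 4: 7 = 7
  cabin 5: 6 + 5 = 11
  cabin 6: 6 + 5 = 11
  cabin 7: 6 = 6
  cabin 8: 6 = 6
This matches the lower bound, so 8 is optimal.

8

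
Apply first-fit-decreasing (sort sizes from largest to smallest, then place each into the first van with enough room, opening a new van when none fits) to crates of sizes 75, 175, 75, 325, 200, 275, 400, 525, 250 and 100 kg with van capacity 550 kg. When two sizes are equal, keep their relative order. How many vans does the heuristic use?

Sorted descending: 525, 400, 325, 275, 250, 200, 175, 100, 75, 75.
  525 → van 1 (new)  [load 525/550]
  400 → van 2 (new)  [load 400/550]
  325 → van 3 (new)  [load 325/550]
  275 → van 4 (new)  [load 275/550]
  250 → van 4  [load 525/550]
  200 → van 3  [load 525/550]
  175 → van 5 (new)  [load 175/550]
  100 → van 2  [load 500/550]
  75 → van 5  [load 250/550]
  75 → van 5  [load 325/550]
5 vans opened.

5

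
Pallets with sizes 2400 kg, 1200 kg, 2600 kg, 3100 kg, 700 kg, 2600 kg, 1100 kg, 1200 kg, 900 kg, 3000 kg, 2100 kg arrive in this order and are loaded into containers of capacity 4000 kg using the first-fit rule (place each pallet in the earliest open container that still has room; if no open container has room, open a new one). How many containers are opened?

  2400 → container 1 (new)  [load 2400/4000]
  1200 → container 1  [load 3600/4000]
  2600 → container 2 (new)  [load 2600/4000]
  3100 → container 3 (new)  [load 3100/4000]
  700 → container 2  [load 3300/4000]
  2600 → container 4 (new)  [load 2600/4000]
  1100 → container 4  [load 3700/4000]
  1200 → container 5 (new)  [load 1200/4000]
  900 → container 3  [load 4000/4000]
  3000 → container 6 (new)  [load 3000/4000]
  2100 → container 5  [load 3300/4000]
6 containers opened.

6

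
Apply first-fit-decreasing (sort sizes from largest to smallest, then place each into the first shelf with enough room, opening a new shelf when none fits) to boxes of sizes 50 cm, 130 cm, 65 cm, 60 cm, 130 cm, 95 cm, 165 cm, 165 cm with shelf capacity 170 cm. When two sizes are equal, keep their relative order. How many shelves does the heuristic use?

6

Sorted descending: 165, 165, 130, 130, 95, 65, 60, 50.
  165 → shelf 1 (new)  [load 165/170]
  165 → shelf 2 (new)  [load 165/170]
  130 → shelf 3 (new)  [load 130/170]
  130 → shelf 4 (new)  [load 130/170]
  95 → shelf 5 (new)  [load 95/170]
  65 → shelf 5  [load 160/170]
  60 → shelf 6 (new)  [load 60/170]
  50 → shelf 6  [load 110/170]
6 shelves opened.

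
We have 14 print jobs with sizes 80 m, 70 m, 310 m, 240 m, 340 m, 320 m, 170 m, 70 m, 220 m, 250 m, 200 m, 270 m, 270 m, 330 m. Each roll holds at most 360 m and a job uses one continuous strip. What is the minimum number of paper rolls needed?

Total = 340 + 330 + 320 + 310 + 270 + 270 + 250 + 240 + 220 + 200 + 170 + 80 + 70 + 70 = 3140 m.
Lower bound: ⌈3140/360⌉ = 9 paper rolls.
Also, 10 print jobs each exceed 180 m, and no two of those can share a roll, so at least 10 paper rolls are needed.
A packing using 11 paper rolls:
  roll 1: 340 = 340
  roll 2: 330 = 330
  roll 3: 320 = 320
  roll 4: 310 = 310
  roll 5: 270 + 80 = 350
  roll 6: 270 + 70 = 340
  roll 7: 250 + 70 = 320
  roll 8: 240 = 240
  roll 9: 220 = 220
  roll 10: 200 = 200
  roll 11: 170 = 170
No arrangement into 10 paper rolls stays within capacity, so 11 is optimal.

11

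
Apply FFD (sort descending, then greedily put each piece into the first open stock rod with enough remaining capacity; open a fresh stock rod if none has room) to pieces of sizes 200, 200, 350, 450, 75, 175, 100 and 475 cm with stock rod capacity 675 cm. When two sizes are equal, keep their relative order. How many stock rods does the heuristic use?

4

Sorted descending: 475, 450, 350, 200, 200, 175, 100, 75.
  475 → stock rod 1 (new)  [load 475/675]
  450 → stock rod 2 (new)  [load 450/675]
  350 → stock rod 3 (new)  [load 350/675]
  200 → stock rod 1  [load 675/675]
  200 → stock rod 2  [load 650/675]
  175 → stock rod 3  [load 525/675]
  100 → stock rod 3  [load 625/675]
  75 → stock rod 4 (new)  [load 75/675]
4 stock rods opened.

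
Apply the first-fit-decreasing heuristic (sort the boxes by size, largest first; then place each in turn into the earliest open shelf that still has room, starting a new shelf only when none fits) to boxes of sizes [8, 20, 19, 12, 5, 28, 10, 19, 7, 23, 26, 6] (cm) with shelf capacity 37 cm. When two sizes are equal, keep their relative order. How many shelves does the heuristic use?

6

Sorted descending: 28, 26, 23, 20, 19, 19, 12, 10, 8, 7, 6, 5.
  28 → shelf 1 (new)  [load 28/37]
  26 → shelf 2 (new)  [load 26/37]
  23 → shelf 3 (new)  [load 23/37]
  20 → shelf 4 (new)  [load 20/37]
  19 → shelf 5 (new)  [load 19/37]
  19 → shelf 6 (new)  [load 19/37]
  12 → shelf 3  [load 35/37]
  10 → shelf 2  [load 36/37]
  8 → shelf 1  [load 36/37]
  7 → shelf 4  [load 27/37]
  6 → shelf 4  [load 33/37]
  5 → shelf 5  [load 24/37]
6 shelves opened.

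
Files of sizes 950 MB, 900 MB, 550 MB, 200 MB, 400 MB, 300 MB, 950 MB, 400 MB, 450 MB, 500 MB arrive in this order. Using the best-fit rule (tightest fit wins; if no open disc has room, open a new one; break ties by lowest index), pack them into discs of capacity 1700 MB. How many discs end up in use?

  950 → disc 1 (new)  [load 950/1700]
  900 → disc 2 (new)  [load 900/1700]
  550 → disc 1  [load 1500/1700]
  200 → disc 1  [load 1700/1700]
  400 → disc 2  [load 1300/1700]
  300 → disc 2  [load 1600/1700]
  950 → disc 3 (new)  [load 950/1700]
  400 → disc 3  [load 1350/1700]
  450 → disc 4 (new)  [load 450/1700]
  500 → disc 4  [load 950/1700]
4 discs opened.

4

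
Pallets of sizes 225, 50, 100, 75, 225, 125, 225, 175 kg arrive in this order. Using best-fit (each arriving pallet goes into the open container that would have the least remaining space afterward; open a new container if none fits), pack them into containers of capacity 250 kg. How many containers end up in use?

  225 → container 1 (new)  [load 225/250]
  50 → container 2 (new)  [load 50/250]
  100 → container 2  [load 150/250]
  75 → container 2  [load 225/250]
  225 → container 3 (new)  [load 225/250]
  125 → container 4 (new)  [load 125/250]
  225 → container 5 (new)  [load 225/250]
  175 → container 6 (new)  [load 175/250]
6 containers opened.

6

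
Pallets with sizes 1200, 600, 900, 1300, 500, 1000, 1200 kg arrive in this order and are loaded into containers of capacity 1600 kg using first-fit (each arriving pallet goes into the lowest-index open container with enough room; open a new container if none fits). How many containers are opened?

  1200 → container 1 (new)  [load 1200/1600]
  600 → container 2 (new)  [load 600/1600]
  900 → container 2  [load 1500/1600]
  1300 → container 3 (new)  [load 1300/1600]
  500 → container 4 (new)  [load 500/1600]
  1000 → container 4  [load 1500/1600]
  1200 → container 5 (new)  [load 1200/1600]
5 containers opened.

5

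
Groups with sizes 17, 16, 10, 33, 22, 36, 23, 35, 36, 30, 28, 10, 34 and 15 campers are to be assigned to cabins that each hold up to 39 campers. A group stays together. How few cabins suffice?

10

Total = 36 + 36 + 35 + 34 + 33 + 30 + 28 + 23 + 22 + 17 + 16 + 15 + 10 + 10 = 345 campers.
Lower bound: ⌈345/39⌉ = 9 cabins.
A packing using 10 cabins:
  cabin 1: 36 = 36
  cabin 2: 36 = 36
  cabin 3: 35 = 35
  cabin 4: 34 = 34
  cabin 5: 33 = 33
  cabin 6: 30 = 30
  cabin 7: 28 + 10 = 38
  cabin 8: 23 + 16 = 39
  cabin 9: 22 + 17 = 39
  cabin 10: 15 + 10 = 25
No arrangement into 9 cabins stays within capacity, so 10 is optimal.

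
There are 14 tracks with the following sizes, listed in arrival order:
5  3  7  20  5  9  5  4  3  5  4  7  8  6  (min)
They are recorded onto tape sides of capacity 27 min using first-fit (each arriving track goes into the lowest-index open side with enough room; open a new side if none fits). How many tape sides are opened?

4

  5 → side 1 (new)  [load 5/27]
  3 → side 1  [load 8/27]
  7 → side 1  [load 15/27]
  20 → side 2 (new)  [load 20/27]
  5 → side 1  [load 20/27]
  9 → side 3 (new)  [load 9/27]
  5 → side 1  [load 25/27]
  4 → side 2  [load 24/27]
  3 → side 2  [load 27/27]
  5 → side 3  [load 14/27]
  4 → side 3  [load 18/27]
  7 → side 3  [load 25/27]
  8 → side 4 (new)  [load 8/27]
  6 → side 4  [load 14/27]
4 tape sides opened.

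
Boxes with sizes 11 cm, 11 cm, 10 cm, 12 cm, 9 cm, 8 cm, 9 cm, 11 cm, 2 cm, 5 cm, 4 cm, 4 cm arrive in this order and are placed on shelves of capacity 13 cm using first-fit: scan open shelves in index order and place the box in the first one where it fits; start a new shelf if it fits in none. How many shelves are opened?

  11 → shelf 1 (new)  [load 11/13]
  11 → shelf 2 (new)  [load 11/13]
  10 → shelf 3 (new)  [load 10/13]
  12 → shelf 4 (new)  [load 12/13]
  9 → shelf 5 (new)  [load 9/13]
  8 → shelf 6 (new)  [load 8/13]
  9 → shelf 7 (new)  [load 9/13]
  11 → shelf 8 (new)  [load 11/13]
  2 → shelf 1  [load 13/13]
  5 → shelf 6  [load 13/13]
  4 → shelf 5  [load 13/13]
  4 → shelf 7  [load 13/13]
8 shelves opened.

8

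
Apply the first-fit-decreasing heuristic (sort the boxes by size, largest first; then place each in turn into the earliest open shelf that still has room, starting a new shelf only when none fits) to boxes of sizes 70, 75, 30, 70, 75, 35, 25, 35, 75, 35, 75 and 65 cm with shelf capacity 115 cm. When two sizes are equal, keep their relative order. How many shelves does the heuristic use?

Sorted descending: 75, 75, 75, 75, 70, 70, 65, 35, 35, 35, 30, 25.
  75 → shelf 1 (new)  [load 75/115]
  75 → shelf 2 (new)  [load 75/115]
  75 → shelf 3 (new)  [load 75/115]
  75 → shelf 4 (new)  [load 75/115]
  70 → shelf 5 (new)  [load 70/115]
  70 → shelf 6 (new)  [load 70/115]
  65 → shelf 7 (new)  [load 65/115]
  35 → shelf 1  [load 110/115]
  35 → shelf 2  [load 110/115]
  35 → shelf 3  [load 110/115]
  30 → shelf 4  [load 105/115]
  25 → shelf 5  [load 95/115]
7 shelves opened.

7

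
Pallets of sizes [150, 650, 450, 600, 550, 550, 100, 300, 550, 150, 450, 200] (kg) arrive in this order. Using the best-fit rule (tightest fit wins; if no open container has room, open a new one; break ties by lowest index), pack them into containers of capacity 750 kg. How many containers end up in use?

  150 → container 1 (new)  [load 150/750]
  650 → container 2 (new)  [load 650/750]
  450 → container 1  [load 600/750]
  600 → container 3 (new)  [load 600/750]
  550 → container 4 (new)  [load 550/750]
  550 → container 5 (new)  [load 550/750]
  100 → container 2  [load 750/750]
  300 → container 6 (new)  [load 300/750]
  550 → container 7 (new)  [load 550/750]
  150 → container 1  [load 750/750]
  450 → container 6  [load 750/750]
  200 → container 4  [load 750/750]
7 containers opened.

7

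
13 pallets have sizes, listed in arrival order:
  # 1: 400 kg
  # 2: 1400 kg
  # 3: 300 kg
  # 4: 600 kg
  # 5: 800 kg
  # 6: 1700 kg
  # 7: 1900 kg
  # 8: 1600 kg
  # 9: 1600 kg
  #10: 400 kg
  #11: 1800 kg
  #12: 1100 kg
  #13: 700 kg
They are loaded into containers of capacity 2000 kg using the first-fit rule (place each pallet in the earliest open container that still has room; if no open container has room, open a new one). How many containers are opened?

8

  400 → container 1 (new)  [load 400/2000]
  1400 → container 1  [load 1800/2000]
  300 → container 2 (new)  [load 300/2000]
  600 → container 2  [load 900/2000]
  800 → container 2  [load 1700/2000]
  1700 → container 3 (new)  [load 1700/2000]
  1900 → container 4 (new)  [load 1900/2000]
  1600 → container 5 (new)  [load 1600/2000]
  1600 → container 6 (new)  [load 1600/2000]
  400 → container 5  [load 2000/2000]
  1800 → container 7 (new)  [load 1800/2000]
  1100 → container 8 (new)  [load 1100/2000]
  700 → container 8  [load 1800/2000]
8 containers opened.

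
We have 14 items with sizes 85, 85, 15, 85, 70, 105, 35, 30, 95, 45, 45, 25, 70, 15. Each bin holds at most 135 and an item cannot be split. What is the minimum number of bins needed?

7

Total = 105 + 95 + 85 + 85 + 85 + 70 + 70 + 45 + 45 + 35 + 30 + 25 + 15 + 15 = 805.
Lower bound: ⌈805/135⌉ = 6 bins.
Also, 7 items each exceed 135/2, and no two of those can share a bin, so at least 7 bins are needed.
A packing using 7 bins:
  bin 1: 105 + 30 = 135
  bin 2: 95 + 35 = 130
  bin 3: 85 + 45 = 130
  bin 4: 85 + 45 = 130
  bin 5: 85 + 25 + 15 = 125
  bin 6: 70 + 15 = 85
  bin 7: 70 = 70
This matches the lower bound, so 7 is optimal.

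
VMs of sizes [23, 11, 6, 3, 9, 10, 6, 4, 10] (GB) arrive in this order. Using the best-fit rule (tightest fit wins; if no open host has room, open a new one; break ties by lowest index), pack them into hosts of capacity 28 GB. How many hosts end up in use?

4

  23 → host 1 (new)  [load 23/28]
  11 → host 2 (new)  [load 11/28]
  6 → host 2  [load 17/28]
  3 → host 1  [load 26/28]
  9 → host 2  [load 26/28]
  10 → host 3 (new)  [load 10/28]
  6 → host 3  [load 16/28]
  4 → host 3  [load 20/28]
  10 → host 4 (new)  [load 10/28]
4 hosts opened.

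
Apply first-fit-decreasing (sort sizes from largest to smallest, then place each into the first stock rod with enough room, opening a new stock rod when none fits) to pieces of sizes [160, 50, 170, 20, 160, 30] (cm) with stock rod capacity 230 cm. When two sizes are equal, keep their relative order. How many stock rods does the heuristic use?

Sorted descending: 170, 160, 160, 50, 30, 20.
  170 → stock rod 1 (new)  [load 170/230]
  160 → stock rod 2 (new)  [load 160/230]
  160 → stock rod 3 (new)  [load 160/230]
  50 → stock rod 1  [load 220/230]
  30 → stock rod 2  [load 190/230]
  20 → stock rod 2  [load 210/230]
3 stock rods opened.

3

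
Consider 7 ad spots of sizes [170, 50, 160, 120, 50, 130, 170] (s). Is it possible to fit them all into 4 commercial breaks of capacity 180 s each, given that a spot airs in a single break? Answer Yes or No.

Total = 850 s; ⌈850/180⌉ = 5.
At least 5 commercial breaks are required, but only 4 are allowed.

No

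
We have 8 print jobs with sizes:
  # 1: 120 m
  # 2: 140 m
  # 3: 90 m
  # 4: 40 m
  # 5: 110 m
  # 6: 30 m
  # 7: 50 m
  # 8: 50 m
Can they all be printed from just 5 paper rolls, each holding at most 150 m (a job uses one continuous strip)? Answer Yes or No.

Yes

A valid assignment using 5 paper rolls:
  roll 1: 140 = 140
  roll 2: 120 + 30 = 150
  roll 3: 110 + 40 = 150
  roll 4: 90 + 50 = 140
  roll 5: 50 = 50
Every load is within 150 m, so 5 paper rolls suffice.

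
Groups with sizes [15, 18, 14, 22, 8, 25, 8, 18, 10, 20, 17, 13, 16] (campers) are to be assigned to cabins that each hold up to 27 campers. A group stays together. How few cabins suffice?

Total = 25 + 22 + 20 + 18 + 18 + 17 + 16 + 15 + 14 + 13 + 10 + 8 + 8 = 204 campers.
Lower bound: ⌈204/27⌉ = 8 cabins.
Also, 9 groups each exceed 27/2 campers, and no two of those can share a cabin, so at least 9 cabins are needed.
A packing using 9 cabins:
  cabin 1: 25 = 25
  cabin 2: 22 = 22
  cabin 3: 20 = 20
  cabin 4: 18 + 8 = 26
  cabin 5: 18 + 8 = 26
  cabin 6: 17 + 10 = 27
  cabin 7: 16 = 16
  cabin 8: 15 = 15
  cabin 9: 14 + 13 = 27
This matches the lower bound, so 9 is optimal.

9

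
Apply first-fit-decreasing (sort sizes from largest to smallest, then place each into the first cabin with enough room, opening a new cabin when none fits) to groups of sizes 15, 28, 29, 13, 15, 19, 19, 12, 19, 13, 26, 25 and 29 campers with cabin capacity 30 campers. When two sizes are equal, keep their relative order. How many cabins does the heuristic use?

11

Sorted descending: 29, 29, 28, 26, 25, 19, 19, 19, 15, 15, 13, 13, 12.
  29 → cabin 1 (new)  [load 29/30]
  29 → cabin 2 (new)  [load 29/30]
  28 → cabin 3 (new)  [load 28/30]
  26 → cabin 4 (new)  [load 26/30]
  25 → cabin 5 (new)  [load 25/30]
  19 → cabin 6 (new)  [load 19/30]
  19 → cabin 7 (new)  [load 19/30]
  19 → cabin 8 (new)  [load 19/30]
  15 → cabin 9 (new)  [load 15/30]
  15 → cabin 9  [load 30/30]
  13 → cabin 10 (new)  [load 13/30]
  13 → cabin 10  [load 26/30]
  12 → cabin 11 (new)  [load 12/30]
11 cabins opened.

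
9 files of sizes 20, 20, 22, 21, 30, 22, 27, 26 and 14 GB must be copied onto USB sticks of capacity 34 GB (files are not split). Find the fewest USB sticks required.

Total = 30 + 27 + 26 + 22 + 22 + 21 + 20 + 20 + 14 = 202 GB.
Lower bound: ⌈202/34⌉ = 6 USB sticks.
Also, 8 files each exceed 17 GB, and no two of those can share a USB stick, so at least 8 USB sticks are needed.
A packing using 8 USB sticks:
  USB stick 1: 30 = 30
  USB stick 2: 27 = 27
  USB stick 3: 26 = 26
  USB stick 4: 22 = 22
  USB stick 5: 22 = 22
  USB stick 6: 21 = 21
  USB stick 7: 20 + 14 = 34
  USB stick 8: 20 = 20
This matches the lower bound, so 8 is optimal.

8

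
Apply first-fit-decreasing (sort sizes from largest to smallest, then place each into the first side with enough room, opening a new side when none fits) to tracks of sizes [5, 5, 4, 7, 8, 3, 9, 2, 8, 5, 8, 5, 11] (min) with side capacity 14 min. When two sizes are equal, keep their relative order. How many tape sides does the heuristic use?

Sorted descending: 11, 9, 8, 8, 8, 7, 5, 5, 5, 5, 4, 3, 2.
  11 → side 1 (new)  [load 11/14]
  9 → side 2 (new)  [load 9/14]
  8 → side 3 (new)  [load 8/14]
  8 → side 4 (new)  [load 8/14]
  8 → side 5 (new)  [load 8/14]
  7 → side 6 (new)  [load 7/14]
  5 → side 2  [load 14/14]
  5 → side 3  [load 13/14]
  5 → side 4  [load 13/14]
  5 → side 5  [load 13/14]
  4 → side 6  [load 11/14]
  3 → side 1  [load 14/14]
  2 → side 6  [load 13/14]
6 tape sides opened.

6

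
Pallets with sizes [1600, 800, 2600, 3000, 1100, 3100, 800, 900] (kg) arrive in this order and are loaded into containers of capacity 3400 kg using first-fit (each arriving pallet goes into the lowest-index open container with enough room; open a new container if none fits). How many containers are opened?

5

  1600 → container 1 (new)  [load 1600/3400]
  800 → container 1  [load 2400/3400]
  2600 → container 2 (new)  [load 2600/3400]
  3000 → container 3 (new)  [load 3000/3400]
  1100 → container 4 (new)  [load 1100/3400]
  3100 → container 5 (new)  [load 3100/3400]
  800 → container 1  [load 3200/3400]
  900 → container 4  [load 2000/3400]
5 containers opened.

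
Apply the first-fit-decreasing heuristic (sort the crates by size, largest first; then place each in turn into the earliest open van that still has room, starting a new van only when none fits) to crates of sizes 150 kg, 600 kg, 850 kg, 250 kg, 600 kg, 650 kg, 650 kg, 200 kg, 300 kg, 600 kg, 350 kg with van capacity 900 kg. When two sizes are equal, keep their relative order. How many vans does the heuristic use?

7

Sorted descending: 850, 650, 650, 600, 600, 600, 350, 300, 250, 200, 150.
  850 → van 1 (new)  [load 850/900]
  650 → van 2 (new)  [load 650/900]
  650 → van 3 (new)  [load 650/900]
  600 → van 4 (new)  [load 600/900]
  600 → van 5 (new)  [load 600/900]
  600 → van 6 (new)  [load 600/900]
  350 → van 7 (new)  [load 350/900]
  300 → van 4  [load 900/900]
  250 → van 2  [load 900/900]
  200 → van 3  [load 850/900]
  150 → van 5  [load 750/900]
7 vans opened.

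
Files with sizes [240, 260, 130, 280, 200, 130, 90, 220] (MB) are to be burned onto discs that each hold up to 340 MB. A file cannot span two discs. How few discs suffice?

6

Total = 280 + 260 + 240 + 220 + 200 + 130 + 130 + 90 = 1550 MB.
Lower bound: ⌈1550/340⌉ = 5 discs.
A packing using 6 discs:
  disc 1: 280 = 280
  disc 2: 260 = 260
  disc 3: 240 + 90 = 330
  disc 4: 220 = 220
  disc 5: 200 + 130 = 330
  disc 6: 130 = 130
No arrangement into 5 discs stays within capacity, so 6 is optimal.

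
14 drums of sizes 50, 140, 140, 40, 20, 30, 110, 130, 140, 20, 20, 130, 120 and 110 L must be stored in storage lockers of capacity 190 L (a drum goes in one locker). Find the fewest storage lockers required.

8

Total = 140 + 140 + 140 + 130 + 130 + 120 + 110 + 110 + 50 + 40 + 30 + 20 + 20 + 20 = 1200 L.
Lower bound: ⌈1200/190⌉ = 7 storage lockers.
Also, 8 drums each exceed 95 L, and no two of those can share a locker, so at least 8 storage lockers are needed.
A packing using 8 storage lockers:
  locker 1: 140 + 50 = 190
  locker 2: 140 + 40 = 180
  locker 3: 140 + 30 + 20 = 190
  locker 4: 130 + 20 + 20 = 170
  locker 5: 130 = 130
  locker 6: 120 = 120
  locker 7: 110 = 110
  locker 8: 110 = 110
This matches the lower bound, so 8 is optimal.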